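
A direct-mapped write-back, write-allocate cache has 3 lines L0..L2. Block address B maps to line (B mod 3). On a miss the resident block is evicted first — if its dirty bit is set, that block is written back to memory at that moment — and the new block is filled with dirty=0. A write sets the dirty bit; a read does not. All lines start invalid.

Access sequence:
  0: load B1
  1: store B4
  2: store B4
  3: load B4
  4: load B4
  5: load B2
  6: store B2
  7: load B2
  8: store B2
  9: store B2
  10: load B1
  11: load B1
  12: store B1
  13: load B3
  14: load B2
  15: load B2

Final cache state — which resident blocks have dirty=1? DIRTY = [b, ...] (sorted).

0: R B1 → L1 miss [-]
1: W B4 → L1 miss [D]
2: W B4 → L1 hit [D]
3: R B4 → L1 hit [D]
4: R B4 → L1 hit [D]
5: R B2 → L2 miss [-]
6: W B2 → L2 hit [D]
7: R B2 → L2 hit [D]
8: W B2 → L2 hit [D]
9: W B2 → L2 hit [D]
10: R B1 → L1 miss wb→B4 [-]
11: R B1 → L1 hit [-]
12: W B1 → L1 hit [D]
13: R B3 → L0 miss [-]
14: R B2 → L2 hit [D]
15: R B2 → L2 hit [D]

DIRTY = [1, 2]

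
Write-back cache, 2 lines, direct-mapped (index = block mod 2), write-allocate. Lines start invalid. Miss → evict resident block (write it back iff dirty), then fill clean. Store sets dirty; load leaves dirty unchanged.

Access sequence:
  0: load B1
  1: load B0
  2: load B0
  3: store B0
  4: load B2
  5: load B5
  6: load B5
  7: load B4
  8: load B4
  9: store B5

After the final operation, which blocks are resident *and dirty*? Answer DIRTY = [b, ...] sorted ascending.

0: R B1 -> L1 miss  d=-]
1: R B0 -> L0 miss  d=-]
2: R B0 -> L0 hit  d=-]
3: W B0 -> L0 hit  d=D]
4: R B2 -> L0 miss wb->B0  d=-]
5: R B5 -> L1 miss  d=-]
6: R B5 -> L1 hit  d=-]
7: R B4 -> L0 miss  d=-]
8: R B4 -> L0 hit  d=-]
9: W B5 -> L1 hit  d=D]

DIRTY = [5]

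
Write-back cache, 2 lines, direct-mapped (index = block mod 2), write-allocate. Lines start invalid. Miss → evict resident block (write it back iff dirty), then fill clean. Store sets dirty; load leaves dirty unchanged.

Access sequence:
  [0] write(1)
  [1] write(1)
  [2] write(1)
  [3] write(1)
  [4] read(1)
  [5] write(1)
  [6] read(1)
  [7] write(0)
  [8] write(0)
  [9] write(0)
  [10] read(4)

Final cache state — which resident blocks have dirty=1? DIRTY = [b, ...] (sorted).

0: W B1 → L1 miss [D]
1: W B1 → L1 hit [D]
2: W B1 → L1 hit [D]
3: W B1 → L1 hit [D]
4: R B1 → L1 hit [D]
5: W B1 → L1 hit [D]
6: R B1 → L1 hit [D]
7: W B0 → L0 miss [D]
8: W B0 → L0 hit [D]
9: W B0 → L0 hit [D]
10: R B4 → L0 miss wb→B0 [-]

DIRTY = [1]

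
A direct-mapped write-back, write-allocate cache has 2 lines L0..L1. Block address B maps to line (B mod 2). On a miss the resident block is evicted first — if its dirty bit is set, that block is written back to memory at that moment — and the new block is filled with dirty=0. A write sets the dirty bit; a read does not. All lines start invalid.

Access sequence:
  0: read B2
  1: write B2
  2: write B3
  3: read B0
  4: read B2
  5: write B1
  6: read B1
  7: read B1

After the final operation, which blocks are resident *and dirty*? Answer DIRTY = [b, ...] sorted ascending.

0: R B2 -> L0 miss  d=-]
1: W B2 -> L0 hit  d=D]
2: W B3 -> L1 miss  d=D]
3: R B0 -> L0 miss wb->B2  d=-]
4: R B2 -> L0 miss  d=-]
5: W B1 -> L1 miss wb->B3  d=D]
6: R B1 -> L1 hit  d=D]
7: R B1 -> L1 hit  d=D]

DIRTY = [1]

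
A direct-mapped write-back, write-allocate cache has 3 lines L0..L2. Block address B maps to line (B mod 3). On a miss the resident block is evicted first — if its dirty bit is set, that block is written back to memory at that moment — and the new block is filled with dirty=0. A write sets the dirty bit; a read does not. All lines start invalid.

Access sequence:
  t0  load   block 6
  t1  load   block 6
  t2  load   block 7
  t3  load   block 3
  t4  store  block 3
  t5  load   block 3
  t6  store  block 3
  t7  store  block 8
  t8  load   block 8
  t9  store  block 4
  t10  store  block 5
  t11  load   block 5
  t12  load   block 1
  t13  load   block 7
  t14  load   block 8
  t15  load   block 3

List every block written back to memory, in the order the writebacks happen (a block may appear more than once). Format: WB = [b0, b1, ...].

WB = [8, 4, 5]

0: R B6 → L0 miss [-]
1: R B6 → L0 hit [-]
2: R B7 → L1 miss [-]
3: R B3 → L0 miss [-]
4: W B3 → L0 hit [D]
5: R B3 → L0 hit [D]
6: W B3 → L0 hit [D]
7: W B8 → L2 miss [D]
8: R B8 → L2 hit [D]
9: W B4 → L1 miss [D]
10: W B5 → L2 miss wb→B8 [D]
11: R B5 → L2 hit [D]
12: R B1 → L1 miss wb→B4 [-]
13: R B7 → L1 miss [-]
14: R B8 → L2 miss wb→B5 [-]
15: R B3 → L0 hit [D]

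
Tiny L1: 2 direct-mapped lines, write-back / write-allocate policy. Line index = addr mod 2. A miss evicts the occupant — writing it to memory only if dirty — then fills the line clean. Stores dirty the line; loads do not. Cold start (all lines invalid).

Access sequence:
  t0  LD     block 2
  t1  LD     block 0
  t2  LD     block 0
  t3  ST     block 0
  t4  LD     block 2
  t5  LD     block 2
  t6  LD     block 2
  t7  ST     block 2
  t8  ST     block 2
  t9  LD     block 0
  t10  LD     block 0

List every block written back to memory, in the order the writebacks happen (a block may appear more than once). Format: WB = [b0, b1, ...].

  0 | R B2 → L0 miss [-]
  1 | R B0 → L0 miss [-]
  2 | R B0 → L0 hit [-]
  3 | W B0 → L0 hit [D]
  4 | R B2 → L0 miss wb→B0 [-]
  5 | R B2 → L0 hit [-]
  6 | R B2 → L0 hit [-]
  7 | W B2 → L0 hit [D]
  8 | W B2 → L0 hit [D]
  9 | R B0 → L0 miss wb→B2 [-]
  10 | R B0 → L0 hit [-]

WB = [0, 2]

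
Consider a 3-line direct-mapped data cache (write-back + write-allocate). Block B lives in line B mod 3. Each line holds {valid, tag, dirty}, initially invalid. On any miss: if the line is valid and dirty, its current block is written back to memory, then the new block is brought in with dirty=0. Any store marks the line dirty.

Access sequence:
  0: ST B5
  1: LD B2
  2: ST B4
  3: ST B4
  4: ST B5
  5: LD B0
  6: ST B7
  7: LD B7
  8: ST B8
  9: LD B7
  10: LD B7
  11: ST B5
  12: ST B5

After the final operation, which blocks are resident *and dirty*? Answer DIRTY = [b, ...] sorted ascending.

0: W B5 → L2 miss [D]
1: R B2 → L2 miss wb→B5 [-]
2: W B4 → L1 miss [D]
3: W B4 → L1 hit [D]
4: W B5 → L2 miss [D]
5: R B0 → L0 miss [-]
6: W B7 → L1 miss wb→B4 [D]
7: R B7 → L1 hit [D]
8: W B8 → L2 miss wb→B5 [D]
9: R B7 → L1 hit [D]
10: R B7 → L1 hit [D]
11: W B5 → L2 miss wb→B8 [D]
12: W B5 → L2 hit [D]

DIRTY = [5, 7]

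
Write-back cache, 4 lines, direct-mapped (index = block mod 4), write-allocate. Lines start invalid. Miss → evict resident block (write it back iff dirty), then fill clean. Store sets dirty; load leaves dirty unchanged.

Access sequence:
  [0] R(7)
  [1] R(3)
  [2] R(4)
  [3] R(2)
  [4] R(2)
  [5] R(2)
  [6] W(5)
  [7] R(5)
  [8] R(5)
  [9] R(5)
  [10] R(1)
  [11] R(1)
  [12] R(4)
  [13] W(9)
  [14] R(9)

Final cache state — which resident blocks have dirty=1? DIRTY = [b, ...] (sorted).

DIRTY = [9]

  0 | R B7 → L3 miss [-]
  1 | R B3 → L3 miss [-]
  2 | R B4 → L0 miss [-]
  3 | R B2 → L2 miss [-]
  4 | R B2 → L2 hit [-]
  5 | R B2 → L2 hit [-]
  6 | W B5 → L1 miss [D]
  7 | R B5 → L1 hit [D]
  8 | R B5 → L1 hit [D]
  9 | R B5 → L1 hit [D]
  10 | R B1 → L1 miss wb→B5 [-]
  11 | R B1 → L1 hit [-]
  12 | R B4 → L0 hit [-]
  13 | W B9 → L1 miss [D]
  14 | R B9 → L1 hit [D]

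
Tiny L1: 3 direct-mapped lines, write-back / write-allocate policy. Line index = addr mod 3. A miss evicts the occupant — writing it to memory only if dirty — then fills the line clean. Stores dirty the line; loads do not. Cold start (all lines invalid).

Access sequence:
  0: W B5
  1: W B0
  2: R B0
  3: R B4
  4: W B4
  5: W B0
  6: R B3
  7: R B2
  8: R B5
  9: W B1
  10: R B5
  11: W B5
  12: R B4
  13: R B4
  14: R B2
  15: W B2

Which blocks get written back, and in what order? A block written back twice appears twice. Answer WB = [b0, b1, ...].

WB = [0, 5, 4, 1, 5]

0: W B5 → L2 miss [D]
1: W B0 → L0 miss [D]
2: R B0 → L0 hit [D]
3: R B4 → L1 miss [-]
4: W B4 → L1 hit [D]
5: W B0 → L0 hit [D]
6: R B3 → L0 miss wb→B0 [-]
7: R B2 → L2 miss wb→B5 [-]
8: R B5 → L2 miss [-]
9: W B1 → L1 miss wb→B4 [D]
10: R B5 → L2 hit [-]
11: W B5 → L2 hit [D]
12: R B4 → L1 miss wb→B1 [-]
13: R B4 → L1 hit [-]
14: R B2 → L2 miss wb→B5 [-]
15: W B2 → L2 hit [D]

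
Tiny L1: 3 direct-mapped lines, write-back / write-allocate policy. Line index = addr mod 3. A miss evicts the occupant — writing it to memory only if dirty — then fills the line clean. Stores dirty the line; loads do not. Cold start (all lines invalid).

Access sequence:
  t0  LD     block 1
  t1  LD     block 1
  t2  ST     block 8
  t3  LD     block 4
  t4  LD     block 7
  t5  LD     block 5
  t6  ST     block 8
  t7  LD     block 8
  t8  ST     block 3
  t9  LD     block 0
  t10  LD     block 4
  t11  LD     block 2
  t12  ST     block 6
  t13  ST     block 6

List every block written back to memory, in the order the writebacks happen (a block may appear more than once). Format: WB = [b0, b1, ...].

WB = [8, 3, 8]

0: R B1 → L1 miss [-]
1: R B1 → L1 hit [-]
2: W B8 → L2 miss [D]
3: R B4 → L1 miss [-]
4: R B7 → L1 miss [-]
5: R B5 → L2 miss wb→B8 [-]
6: W B8 → L2 miss [D]
7: R B8 → L2 hit [D]
8: W B3 → L0 miss [D]
9: R B0 → L0 miss wb→B3 [-]
10: R B4 → L1 miss [-]
11: R B2 → L2 miss wb→B8 [-]
12: W B6 → L0 miss [D]
13: W B6 → L0 hit [D]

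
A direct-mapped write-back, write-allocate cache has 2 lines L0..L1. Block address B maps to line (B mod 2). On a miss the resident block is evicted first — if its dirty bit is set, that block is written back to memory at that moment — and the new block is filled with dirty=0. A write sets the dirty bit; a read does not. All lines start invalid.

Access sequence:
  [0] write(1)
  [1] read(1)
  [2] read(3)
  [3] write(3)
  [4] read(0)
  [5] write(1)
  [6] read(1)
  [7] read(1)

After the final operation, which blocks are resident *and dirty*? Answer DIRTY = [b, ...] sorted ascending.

DIRTY = [1]

  0 | W B1 → L1 miss [D]
  1 | R B1 → L1 hit [D]
  2 | R B3 → L1 miss wb→B1 [-]
  3 | W B3 → L1 hit [D]
  4 | R B0 → L0 miss [-]
  5 | W B1 → L1 miss wb→B3 [D]
  6 | R B1 → L1 hit [D]
  7 | R B1 → L1 hit [D]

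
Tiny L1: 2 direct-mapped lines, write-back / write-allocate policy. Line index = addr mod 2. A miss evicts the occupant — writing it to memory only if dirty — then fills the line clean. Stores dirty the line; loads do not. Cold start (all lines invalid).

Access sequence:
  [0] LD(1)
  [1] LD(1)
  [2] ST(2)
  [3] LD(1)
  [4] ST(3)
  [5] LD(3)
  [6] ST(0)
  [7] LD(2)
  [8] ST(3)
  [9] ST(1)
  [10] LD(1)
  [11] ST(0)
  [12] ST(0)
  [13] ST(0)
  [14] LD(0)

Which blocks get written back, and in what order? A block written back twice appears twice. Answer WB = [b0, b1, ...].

0: R B1 → L1 miss [-]
1: R B1 → L1 hit [-]
2: W B2 → L0 miss [D]
3: R B1 → L1 hit [-]
4: W B3 → L1 miss [D]
5: R B3 → L1 hit [D]
6: W B0 → L0 miss wb→B2 [D]
7: R B2 → L0 miss wb→B0 [-]
8: W B3 → L1 hit [D]
9: W B1 → L1 miss wb→B3 [D]
10: R B1 → L1 hit [D]
11: W B0 → L0 miss [D]
12: W B0 → L0 hit [D]
13: W B0 → L0 hit [D]
14: R B0 → L0 hit [D]

WB = [2, 0, 3]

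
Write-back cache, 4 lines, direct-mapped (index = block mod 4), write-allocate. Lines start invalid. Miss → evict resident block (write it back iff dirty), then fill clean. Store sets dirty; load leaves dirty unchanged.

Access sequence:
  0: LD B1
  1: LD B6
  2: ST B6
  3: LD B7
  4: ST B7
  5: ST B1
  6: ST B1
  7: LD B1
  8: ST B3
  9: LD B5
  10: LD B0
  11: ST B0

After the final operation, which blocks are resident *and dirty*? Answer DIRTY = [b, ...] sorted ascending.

0: R B1 → L1 miss [-]
1: R B6 → L2 miss [-]
2: W B6 → L2 hit [D]
3: R B7 → L3 miss [-]
4: W B7 → L3 hit [D]
5: W B1 → L1 hit [D]
6: W B1 → L1 hit [D]
7: R B1 → L1 hit [D]
8: W B3 → L3 miss wb→B7 [D]
9: R B5 → L1 miss wb→B1 [-]
10: R B0 → L0 miss [-]
11: W B0 → L0 hit [D]

DIRTY = [0, 3, 6]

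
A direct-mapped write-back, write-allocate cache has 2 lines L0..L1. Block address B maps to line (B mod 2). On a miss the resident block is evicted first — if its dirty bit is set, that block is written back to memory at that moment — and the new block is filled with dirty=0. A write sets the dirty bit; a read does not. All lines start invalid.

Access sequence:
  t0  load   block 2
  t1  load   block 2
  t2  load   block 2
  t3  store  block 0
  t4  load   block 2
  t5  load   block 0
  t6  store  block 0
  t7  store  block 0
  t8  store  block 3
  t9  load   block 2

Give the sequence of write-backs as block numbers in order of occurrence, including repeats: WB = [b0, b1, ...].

0: R B2 -> L0 miss  d=-]
1: R B2 -> L0 hit  d=-]
2: R B2 -> L0 hit  d=-]
3: W B0 -> L0 miss  d=D]
4: R B2 -> L0 miss wb->B0  d=-]
5: R B0 -> L0 miss  d=-]
6: W B0 -> L0 hit  d=D]
7: W B0 -> L0 hit  d=D]
8: W B3 -> L1 miss  d=D]
9: R B2 -> L0 miss wb->B0  d=-]

WB = [0, 0]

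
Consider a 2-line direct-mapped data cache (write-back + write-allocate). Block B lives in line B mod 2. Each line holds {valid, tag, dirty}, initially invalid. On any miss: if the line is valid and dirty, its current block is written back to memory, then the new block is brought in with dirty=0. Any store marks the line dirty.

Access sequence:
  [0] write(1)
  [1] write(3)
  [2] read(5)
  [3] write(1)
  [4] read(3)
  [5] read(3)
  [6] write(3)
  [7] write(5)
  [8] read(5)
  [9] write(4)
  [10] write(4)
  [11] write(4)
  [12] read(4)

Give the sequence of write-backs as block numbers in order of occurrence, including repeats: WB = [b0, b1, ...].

WB = [1, 3, 1, 3]

0: W B1 → L1 miss [D]
1: W B3 → L1 miss wb→B1 [D]
2: R B5 → L1 miss wb→B3 [-]
3: W B1 → L1 miss [D]
4: R B3 → L1 miss wb→B1 [-]
5: R B3 → L1 hit [-]
6: W B3 → L1 hit [D]
7: W B5 → L1 miss wb→B3 [D]
8: R B5 → L1 hit [D]
9: W B4 → L0 miss [D]
10: W B4 → L0 hit [D]
11: W B4 → L0 hit [D]
12: R B4 → L0 hit [D]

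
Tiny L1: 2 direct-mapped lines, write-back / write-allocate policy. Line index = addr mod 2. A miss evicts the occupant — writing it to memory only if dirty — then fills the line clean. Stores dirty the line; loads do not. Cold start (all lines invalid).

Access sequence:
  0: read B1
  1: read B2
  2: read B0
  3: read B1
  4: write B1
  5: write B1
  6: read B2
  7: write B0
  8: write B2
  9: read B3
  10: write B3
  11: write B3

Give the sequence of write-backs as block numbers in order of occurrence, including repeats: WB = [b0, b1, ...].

WB = [0, 1]

0: R B1 → L1 miss [-]
1: R B2 → L0 miss [-]
2: R B0 → L0 miss [-]
3: R B1 → L1 hit [-]
4: W B1 → L1 hit [D]
5: W B1 → L1 hit [D]
6: R B2 → L0 miss [-]
7: W B0 → L0 miss [D]
8: W B2 → L0 miss wb→B0 [D]
9: R B3 → L1 miss wb→B1 [-]
10: W B3 → L1 hit [D]
11: W B3 → L1 hit [D]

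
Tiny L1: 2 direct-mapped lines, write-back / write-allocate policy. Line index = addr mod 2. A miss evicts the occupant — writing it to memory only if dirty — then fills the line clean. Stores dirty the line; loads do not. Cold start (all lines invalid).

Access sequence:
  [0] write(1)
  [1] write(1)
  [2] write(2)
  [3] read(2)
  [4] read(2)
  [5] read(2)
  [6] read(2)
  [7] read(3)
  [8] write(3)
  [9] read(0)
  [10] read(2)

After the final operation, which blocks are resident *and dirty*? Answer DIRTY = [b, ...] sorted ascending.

  0 | W B1 → L1 miss [D]
  1 | W B1 → L1 hit [D]
  2 | W B2 → L0 miss [D]
  3 | R B2 → L0 hit [D]
  4 | R B2 → L0 hit [D]
  5 | R B2 → L0 hit [D]
  6 | R B2 → L0 hit [D]
  7 | R B3 → L1 miss wb→B1 [-]
  8 | W B3 → L1 hit [D]
  9 | R B0 → L0 miss wb→B2 [-]
  10 | R B2 → L0 miss [-]

DIRTY = [3]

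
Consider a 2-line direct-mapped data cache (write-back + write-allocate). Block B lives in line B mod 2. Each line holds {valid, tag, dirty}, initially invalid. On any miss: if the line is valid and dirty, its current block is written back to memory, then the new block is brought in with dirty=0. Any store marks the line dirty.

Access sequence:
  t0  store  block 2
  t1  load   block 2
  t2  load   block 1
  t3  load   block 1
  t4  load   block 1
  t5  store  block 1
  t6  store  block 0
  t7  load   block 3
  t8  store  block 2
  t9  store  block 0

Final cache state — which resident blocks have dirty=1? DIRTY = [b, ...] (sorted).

DIRTY = [0]

  0 | W B2 → L0 miss [D]
  1 | R B2 → L0 hit [D]
  2 | R B1 → L1 miss [-]
  3 | R B1 → L1 hit [-]
  4 | R B1 → L1 hit [-]
  5 | W B1 → L1 hit [D]
  6 | W B0 → L0 miss wb→B2 [D]
  7 | R B3 → L1 miss wb→B1 [-]
  8 | W B2 → L0 miss wb→B0 [D]
  9 | W B0 → L0 miss wb→B2 [D]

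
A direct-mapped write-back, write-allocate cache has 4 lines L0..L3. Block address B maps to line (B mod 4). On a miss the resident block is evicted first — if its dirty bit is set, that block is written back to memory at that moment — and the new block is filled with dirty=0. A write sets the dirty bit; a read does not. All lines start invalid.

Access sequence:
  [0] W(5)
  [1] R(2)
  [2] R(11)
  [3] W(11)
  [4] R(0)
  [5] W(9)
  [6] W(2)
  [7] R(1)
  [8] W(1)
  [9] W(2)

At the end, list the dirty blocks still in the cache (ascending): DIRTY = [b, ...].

DIRTY = [1, 2, 11]

  0 | W B5 → L1 miss [D]
  1 | R B2 → L2 miss [-]
  2 | R B11 → L3 miss [-]
  3 | W B11 → L3 hit [D]
  4 | R B0 → L0 miss [-]
  5 | W B9 → L1 miss wb→B5 [D]
  6 | W B2 → L2 hit [D]
  7 | R B1 → L1 miss wb→B9 [-]
  8 | W B1 → L1 hit [D]
  9 | W B2 → L2 hit [D]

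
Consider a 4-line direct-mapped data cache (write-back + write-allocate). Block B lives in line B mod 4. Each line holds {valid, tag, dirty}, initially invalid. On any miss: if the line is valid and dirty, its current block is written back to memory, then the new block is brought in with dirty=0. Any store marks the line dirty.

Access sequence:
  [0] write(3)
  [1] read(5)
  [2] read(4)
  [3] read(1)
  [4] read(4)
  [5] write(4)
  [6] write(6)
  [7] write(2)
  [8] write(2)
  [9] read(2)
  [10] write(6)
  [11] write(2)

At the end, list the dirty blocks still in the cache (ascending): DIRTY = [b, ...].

DIRTY = [2, 3, 4]

0: W B3 → L3 miss [D]
1: R B5 → L1 miss [-]
2: R B4 → L0 miss [-]
3: R B1 → L1 miss [-]
4: R B4 → L0 hit [-]
5: W B4 → L0 hit [D]
6: W B6 → L2 miss [D]
7: W B2 → L2 miss wb→B6 [D]
8: W B2 → L2 hit [D]
9: R B2 → L2 hit [D]
10: W B6 → L2 miss wb→B2 [D]
11: W B2 → L2 miss wb→B6 [D]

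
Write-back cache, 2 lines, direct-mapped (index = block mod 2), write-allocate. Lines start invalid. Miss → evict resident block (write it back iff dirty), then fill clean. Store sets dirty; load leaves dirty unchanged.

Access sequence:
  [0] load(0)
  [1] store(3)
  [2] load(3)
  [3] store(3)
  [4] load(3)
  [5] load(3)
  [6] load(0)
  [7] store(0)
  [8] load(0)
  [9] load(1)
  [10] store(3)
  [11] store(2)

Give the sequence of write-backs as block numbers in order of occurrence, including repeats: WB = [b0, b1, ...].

0: R B0 → L0 miss [-]
1: W B3 → L1 miss [D]
2: R B3 → L1 hit [D]
3: W B3 → L1 hit [D]
4: R B3 → L1 hit [D]
5: R B3 → L1 hit [D]
6: R B0 → L0 hit [-]
7: W B0 → L0 hit [D]
8: R B0 → L0 hit [D]
9: R B1 → L1 miss wb→B3 [-]
10: W B3 → L1 miss [D]
11: W B2 → L0 miss wb→B0 [D]

WB = [3, 0]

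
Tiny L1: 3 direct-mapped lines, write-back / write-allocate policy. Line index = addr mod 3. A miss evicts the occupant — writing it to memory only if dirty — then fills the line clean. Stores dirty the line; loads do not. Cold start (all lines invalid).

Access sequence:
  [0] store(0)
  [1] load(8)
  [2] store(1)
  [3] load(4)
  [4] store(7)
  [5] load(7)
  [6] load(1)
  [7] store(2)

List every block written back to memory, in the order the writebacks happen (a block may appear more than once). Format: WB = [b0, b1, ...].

WB = [1, 7]

  0 | W B0 → L0 miss [D]
  1 | R B8 → L2 miss [-]
  2 | W B1 → L1 miss [D]
  3 | R B4 → L1 miss wb→B1 [-]
  4 | W B7 → L1 miss [D]
  5 | R B7 → L1 hit [D]
  6 | R B1 → L1 miss wb→B7 [-]
  7 | W B2 → L2 miss [D]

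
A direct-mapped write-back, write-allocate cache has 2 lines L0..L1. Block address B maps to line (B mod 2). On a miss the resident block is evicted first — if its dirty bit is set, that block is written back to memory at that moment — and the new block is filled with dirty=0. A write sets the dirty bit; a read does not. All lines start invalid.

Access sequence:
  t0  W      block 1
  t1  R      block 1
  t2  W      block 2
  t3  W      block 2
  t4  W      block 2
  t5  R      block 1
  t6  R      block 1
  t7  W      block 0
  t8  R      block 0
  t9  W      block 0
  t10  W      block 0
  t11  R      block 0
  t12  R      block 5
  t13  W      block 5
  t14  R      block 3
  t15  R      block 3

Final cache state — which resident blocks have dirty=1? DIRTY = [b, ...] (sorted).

DIRTY = [0]

  0 | W B1 → L1 miss [D]
  1 | R B1 → L1 hit [D]
  2 | W B2 → L0 miss [D]
  3 | W B2 → L0 hit [D]
  4 | W B2 → L0 hit [D]
  5 | R B1 → L1 hit [D]
  6 | R B1 → L1 hit [D]
  7 | W B0 → L0 miss wb→B2 [D]
  8 | R B0 → L0 hit [D]
  9 | W B0 → L0 hit [D]
  10 | W B0 → L0 hit [D]
  11 | R B0 → L0 hit [D]
  12 | R B5 → L1 miss wb→B1 [-]
  13 | W B5 → L1 hit [D]
  14 | R B3 → L1 miss wb→B5 [-]
  15 | R B3 → L1 hit [-]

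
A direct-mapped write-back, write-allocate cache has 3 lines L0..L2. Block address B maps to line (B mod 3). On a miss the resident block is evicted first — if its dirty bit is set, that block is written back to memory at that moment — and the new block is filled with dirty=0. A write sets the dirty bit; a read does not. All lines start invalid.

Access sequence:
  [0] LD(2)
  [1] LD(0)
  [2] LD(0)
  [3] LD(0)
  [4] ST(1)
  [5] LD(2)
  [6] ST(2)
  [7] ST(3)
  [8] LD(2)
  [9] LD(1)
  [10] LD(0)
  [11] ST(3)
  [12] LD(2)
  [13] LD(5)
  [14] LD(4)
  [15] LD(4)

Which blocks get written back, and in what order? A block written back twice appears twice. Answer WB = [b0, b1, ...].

WB = [3, 2, 1]

0: R B2 → L2 miss [-]
1: R B0 → L0 miss [-]
2: R B0 → L0 hit [-]
3: R B0 → L0 hit [-]
4: W B1 → L1 miss [D]
5: R B2 → L2 hit [-]
6: W B2 → L2 hit [D]
7: W B3 → L0 miss [D]
8: R B2 → L2 hit [D]
9: R B1 → L1 hit [D]
10: R B0 → L0 miss wb→B3 [-]
11: W B3 → L0 miss [D]
12: R B2 → L2 hit [D]
13: R B5 → L2 miss wb→B2 [-]
14: R B4 → L1 miss wb→B1 [-]
15: R B4 → L1 hit [-]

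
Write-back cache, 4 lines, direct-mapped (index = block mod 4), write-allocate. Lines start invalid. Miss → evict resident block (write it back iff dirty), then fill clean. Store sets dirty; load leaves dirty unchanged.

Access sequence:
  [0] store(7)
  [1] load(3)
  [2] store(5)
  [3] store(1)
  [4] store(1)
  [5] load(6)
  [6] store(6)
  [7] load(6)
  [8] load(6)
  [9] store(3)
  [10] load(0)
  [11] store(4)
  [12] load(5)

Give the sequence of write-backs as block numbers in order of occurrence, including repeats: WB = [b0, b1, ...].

0: W B7 → L3 miss [D]
1: R B3 → L3 miss wb→B7 [-]
2: W B5 → L1 miss [D]
3: W B1 → L1 miss wb→B5 [D]
4: W B1 → L1 hit [D]
5: R B6 → L2 miss [-]
6: W B6 → L2 hit [D]
7: R B6 → L2 hit [D]
8: R B6 → L2 hit [D]
9: W B3 → L3 hit [D]
10: R B0 → L0 miss [-]
11: W B4 → L0 miss [D]
12: R B5 → L1 miss wb→B1 [-]

WB = [7, 5, 1]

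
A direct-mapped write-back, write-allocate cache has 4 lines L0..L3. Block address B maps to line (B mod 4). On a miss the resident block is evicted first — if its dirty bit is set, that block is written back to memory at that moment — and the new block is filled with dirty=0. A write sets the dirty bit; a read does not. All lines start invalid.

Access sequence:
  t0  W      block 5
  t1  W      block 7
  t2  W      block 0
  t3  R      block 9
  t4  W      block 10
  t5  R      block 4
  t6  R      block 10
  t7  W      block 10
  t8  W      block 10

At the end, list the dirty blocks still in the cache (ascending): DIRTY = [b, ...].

DIRTY = [7, 10]

0: W B5 -> L1 miss  d=D]
1: W B7 -> L3 miss  d=D]
2: W B0 -> L0 miss  d=D]
3: R B9 -> L1 miss wb->B5  d=-]
4: W B10 -> L2 miss  d=D]
5: R B4 -> L0 miss wb->B0  d=-]
6: R B10 -> L2 hit  d=D]
7: W B10 -> L2 hit  d=D]
8: W B10 -> L2 hit  d=D]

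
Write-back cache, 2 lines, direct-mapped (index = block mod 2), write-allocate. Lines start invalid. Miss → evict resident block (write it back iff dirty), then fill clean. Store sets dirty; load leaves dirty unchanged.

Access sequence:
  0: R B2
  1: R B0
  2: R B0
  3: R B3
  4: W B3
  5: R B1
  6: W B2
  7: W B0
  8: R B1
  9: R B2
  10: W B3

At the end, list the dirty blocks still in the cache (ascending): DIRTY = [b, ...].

DIRTY = [3]

0: R B2 → L0 miss [-]
1: R B0 → L0 miss [-]
2: R B0 → L0 hit [-]
3: R B3 → L1 miss [-]
4: W B3 → L1 hit [D]
5: R B1 → L1 miss wb→B3 [-]
6: W B2 → L0 miss [D]
7: W B0 → L0 miss wb→B2 [D]
8: R B1 → L1 hit [-]
9: R B2 → L0 miss wb→B0 [-]
10: W B3 → L1 miss [D]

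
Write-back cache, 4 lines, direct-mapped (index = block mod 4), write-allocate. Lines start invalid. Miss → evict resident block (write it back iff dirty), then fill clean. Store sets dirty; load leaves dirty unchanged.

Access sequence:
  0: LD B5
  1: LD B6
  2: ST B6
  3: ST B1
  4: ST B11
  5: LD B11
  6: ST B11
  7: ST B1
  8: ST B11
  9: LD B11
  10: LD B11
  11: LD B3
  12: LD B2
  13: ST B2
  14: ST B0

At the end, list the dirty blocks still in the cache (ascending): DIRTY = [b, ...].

0: R B5 → L1 miss [-]
1: R B6 → L2 miss [-]
2: W B6 → L2 hit [D]
3: W B1 → L1 miss [D]
4: W B11 → L3 miss [D]
5: R B11 → L3 hit [D]
6: W B11 → L3 hit [D]
7: W B1 → L1 hit [D]
8: W B11 → L3 hit [D]
9: R B11 → L3 hit [D]
10: R B11 → L3 hit [D]
11: R B3 → L3 miss wb→B11 [-]
12: R B2 → L2 miss wb→B6 [-]
13: W B2 → L2 hit [D]
14: W B0 → L0 miss [D]

DIRTY = [0, 1, 2]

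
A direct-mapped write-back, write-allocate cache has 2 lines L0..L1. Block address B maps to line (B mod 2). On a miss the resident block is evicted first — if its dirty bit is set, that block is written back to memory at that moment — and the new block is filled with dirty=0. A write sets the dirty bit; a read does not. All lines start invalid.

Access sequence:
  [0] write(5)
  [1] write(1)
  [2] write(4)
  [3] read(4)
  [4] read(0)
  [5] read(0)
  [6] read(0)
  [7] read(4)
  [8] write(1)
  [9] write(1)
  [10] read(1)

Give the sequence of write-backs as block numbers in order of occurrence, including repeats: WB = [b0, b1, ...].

WB = [5, 4]

  0 | W B5 → L1 miss [D]
  1 | W B1 → L1 miss wb→B5 [D]
  2 | W B4 → L0 miss [D]
  3 | R B4 → L0 hit [D]
  4 | R B0 → L0 miss wb→B4 [-]
  5 | R B0 → L0 hit [-]
  6 | R B0 → L0 hit [-]
  7 | R B4 → L0 miss [-]
  8 | W B1 → L1 hit [D]
  9 | W B1 → L1 hit [D]
  10 | R B1 → L1 hit [D]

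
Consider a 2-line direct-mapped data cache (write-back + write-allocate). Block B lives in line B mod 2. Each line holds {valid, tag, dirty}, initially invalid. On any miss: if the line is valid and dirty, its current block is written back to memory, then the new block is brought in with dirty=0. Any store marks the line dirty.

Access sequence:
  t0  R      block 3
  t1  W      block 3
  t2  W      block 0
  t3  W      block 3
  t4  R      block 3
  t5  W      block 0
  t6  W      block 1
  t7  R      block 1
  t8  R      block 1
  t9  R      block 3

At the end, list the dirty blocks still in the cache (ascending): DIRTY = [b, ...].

DIRTY = [0]

0: R B3 -> L1 miss  d=-]
1: W B3 -> L1 hit  d=D]
2: W B0 -> L0 miss  d=D]
3: W B3 -> L1 hit  d=D]
4: R B3 -> L1 hit  d=D]
5: W B0 -> L0 hit  d=D]
6: W B1 -> L1 miss wb->B3  d=D]
7: R B1 -> L1 hit  d=D]
8: R B1 -> L1 hit  d=D]
9: R B3 -> L1 miss wb->B1  d=-]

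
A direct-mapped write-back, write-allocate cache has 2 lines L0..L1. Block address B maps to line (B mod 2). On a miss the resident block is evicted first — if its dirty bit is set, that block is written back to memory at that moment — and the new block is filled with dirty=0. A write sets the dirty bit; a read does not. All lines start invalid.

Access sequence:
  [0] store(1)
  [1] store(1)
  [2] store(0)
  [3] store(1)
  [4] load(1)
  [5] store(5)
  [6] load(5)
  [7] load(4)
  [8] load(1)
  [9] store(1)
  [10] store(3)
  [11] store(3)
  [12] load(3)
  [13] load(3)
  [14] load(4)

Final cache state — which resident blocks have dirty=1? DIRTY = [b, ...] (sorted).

  0 | W B1 → L1 miss [D]
  1 | W B1 → L1 hit [D]
  2 | W B0 → L0 miss [D]
  3 | W B1 → L1 hit [D]
  4 | R B1 → L1 hit [D]
  5 | W B5 → L1 miss wb→B1 [D]
  6 | R B5 → L1 hit [D]
  7 | R B4 → L0 miss wb→B0 [-]
  8 | R B1 → L1 miss wb→B5 [-]
  9 | W B1 → L1 hit [D]
  10 | W B3 → L1 miss wb→B1 [D]
  11 | W B3 → L1 hit [D]
  12 | R B3 → L1 hit [D]
  13 | R B3 → L1 hit [D]
  14 | R B4 → L0 hit [-]

DIRTY = [3]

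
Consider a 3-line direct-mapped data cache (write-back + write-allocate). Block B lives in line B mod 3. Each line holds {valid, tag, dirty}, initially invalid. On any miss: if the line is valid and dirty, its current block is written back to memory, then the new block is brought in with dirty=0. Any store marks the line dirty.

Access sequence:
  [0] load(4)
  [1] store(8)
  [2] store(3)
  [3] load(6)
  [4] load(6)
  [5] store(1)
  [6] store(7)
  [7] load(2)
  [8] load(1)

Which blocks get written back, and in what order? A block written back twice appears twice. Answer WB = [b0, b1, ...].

WB = [3, 1, 8, 7]

  0 | R B4 → L1 miss [-]
  1 | W B8 → L2 miss [D]
  2 | W B3 → L0 miss [D]
  3 | R B6 → L0 miss wb→B3 [-]
  4 | R B6 → L0 hit [-]
  5 | W B1 → L1 miss [D]
  6 | W B7 → L1 miss wb→B1 [D]
  7 | R B2 → L2 miss wb→B8 [-]
  8 | R B1 → L1 miss wb→B7 [-]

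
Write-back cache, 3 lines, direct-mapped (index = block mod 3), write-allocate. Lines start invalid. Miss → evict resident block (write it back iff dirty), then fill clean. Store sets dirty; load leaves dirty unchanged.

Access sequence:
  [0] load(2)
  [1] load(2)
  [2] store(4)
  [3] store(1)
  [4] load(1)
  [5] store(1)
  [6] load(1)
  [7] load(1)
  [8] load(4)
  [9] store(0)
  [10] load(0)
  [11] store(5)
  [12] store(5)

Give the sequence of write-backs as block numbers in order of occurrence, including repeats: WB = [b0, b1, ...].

  0 | R B2 → L2 miss [-]
  1 | R B2 → L2 hit [-]
  2 | W B4 → L1 miss [D]
  3 | W B1 → L1 miss wb→B4 [D]
  4 | R B1 → L1 hit [D]
  5 | W B1 → L1 hit [D]
  6 | R B1 → L1 hit [D]
  7 | R B1 → L1 hit [D]
  8 | R B4 → L1 miss wb→B1 [-]
  9 | W B0 → L0 miss [D]
  10 | R B0 → L0 hit [D]
  11 | W B5 → L2 miss [D]
  12 | W B5 → L2 hit [D]

WB = [4, 1]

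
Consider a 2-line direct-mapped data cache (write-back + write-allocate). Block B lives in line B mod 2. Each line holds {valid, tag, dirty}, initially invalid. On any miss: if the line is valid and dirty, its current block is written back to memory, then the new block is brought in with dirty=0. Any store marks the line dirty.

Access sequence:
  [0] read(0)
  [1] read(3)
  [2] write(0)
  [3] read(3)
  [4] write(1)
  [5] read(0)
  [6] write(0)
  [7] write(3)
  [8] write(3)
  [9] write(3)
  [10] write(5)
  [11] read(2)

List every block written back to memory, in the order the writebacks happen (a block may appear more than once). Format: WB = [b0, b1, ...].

0: R B0 → L0 miss [-]
1: R B3 → L1 miss [-]
2: W B0 → L0 hit [D]
3: R B3 → L1 hit [-]
4: W B1 → L1 miss [D]
5: R B0 → L0 hit [D]
6: W B0 → L0 hit [D]
7: W B3 → L1 miss wb→B1 [D]
8: W B3 → L1 hit [D]
9: W B3 → L1 hit [D]
10: W B5 → L1 miss wb→B3 [D]
11: R B2 → L0 miss wb→B0 [-]

WB = [1, 3, 0]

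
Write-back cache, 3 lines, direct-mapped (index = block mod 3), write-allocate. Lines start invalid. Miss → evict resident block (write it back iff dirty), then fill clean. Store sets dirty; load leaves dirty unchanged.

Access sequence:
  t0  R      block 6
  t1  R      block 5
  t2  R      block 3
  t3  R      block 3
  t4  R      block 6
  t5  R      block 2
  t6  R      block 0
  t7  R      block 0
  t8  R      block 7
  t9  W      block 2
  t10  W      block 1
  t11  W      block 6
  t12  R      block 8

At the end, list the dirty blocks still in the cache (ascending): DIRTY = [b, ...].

DIRTY = [1, 6]

  0 | R B6 → L0 miss [-]
  1 | R B5 → L2 miss [-]
  2 | R B3 → L0 miss [-]
  3 | R B3 → L0 hit [-]
  4 | R B6 → L0 miss [-]
  5 | R B2 → L2 miss [-]
  6 | R B0 → L0 miss [-]
  7 | R B0 → L0 hit [-]
  8 | R B7 → L1 miss [-]
  9 | W B2 → L2 hit [D]
  10 | W B1 → L1 miss [D]
  11 | W B6 → L0 miss [D]
  12 | R B8 → L2 miss wb→B2 [-]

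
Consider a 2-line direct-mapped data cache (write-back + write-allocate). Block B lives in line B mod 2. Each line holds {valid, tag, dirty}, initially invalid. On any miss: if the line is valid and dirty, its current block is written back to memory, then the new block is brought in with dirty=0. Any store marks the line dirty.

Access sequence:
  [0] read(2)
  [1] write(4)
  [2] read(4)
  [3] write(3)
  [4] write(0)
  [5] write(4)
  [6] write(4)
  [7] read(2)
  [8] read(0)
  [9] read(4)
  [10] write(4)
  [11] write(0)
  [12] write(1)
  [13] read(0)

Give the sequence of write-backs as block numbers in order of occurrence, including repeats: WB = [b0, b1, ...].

  0 | R B2 → L0 miss [-]
  1 | W B4 → L0 miss [D]
  2 | R B4 → L0 hit [D]
  3 | W B3 → L1 miss [D]
  4 | W B0 → L0 miss wb→B4 [D]
  5 | W B4 → L0 miss wb→B0 [D]
  6 | W B4 → L0 hit [D]
  7 | R B2 → L0 miss wb→B4 [-]
  8 | R B0 → L0 miss [-]
  9 | R B4 → L0 miss [-]
  10 | W B4 → L0 hit [D]
  11 | W B0 → L0 miss wb→B4 [D]
  12 | W B1 → L1 miss wb→B3 [D]
  13 | R B0 → L0 hit [D]

WB = [4, 0, 4, 4, 3]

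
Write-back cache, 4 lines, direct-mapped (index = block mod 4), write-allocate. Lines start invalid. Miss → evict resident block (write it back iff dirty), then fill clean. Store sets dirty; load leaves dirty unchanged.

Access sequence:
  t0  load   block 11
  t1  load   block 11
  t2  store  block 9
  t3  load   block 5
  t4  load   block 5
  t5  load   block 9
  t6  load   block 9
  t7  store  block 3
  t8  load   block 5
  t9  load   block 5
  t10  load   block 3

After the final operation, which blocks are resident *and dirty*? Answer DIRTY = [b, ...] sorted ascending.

0: R B11 → L3 miss [-]
1: R B11 → L3 hit [-]
2: W B9 → L1 miss [D]
3: R B5 → L1 miss wb→B9 [-]
4: R B5 → L1 hit [-]
5: R B9 → L1 miss [-]
6: R B9 → L1 hit [-]
7: W B3 → L3 miss [D]
8: R B5 → L1 miss [-]
9: R B5 → L1 hit [-]
10: R B3 → L3 hit [D]

DIRTY = [3]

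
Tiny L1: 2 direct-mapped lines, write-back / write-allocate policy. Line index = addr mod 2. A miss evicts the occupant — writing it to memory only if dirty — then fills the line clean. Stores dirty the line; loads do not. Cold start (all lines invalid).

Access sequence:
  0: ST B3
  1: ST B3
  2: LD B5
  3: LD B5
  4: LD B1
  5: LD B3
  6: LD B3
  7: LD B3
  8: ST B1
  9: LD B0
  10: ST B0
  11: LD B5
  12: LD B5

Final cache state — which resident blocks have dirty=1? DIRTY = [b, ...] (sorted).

DIRTY = [0]

  0 | W B3 → L1 miss [D]
  1 | W B3 → L1 hit [D]
  2 | R B5 → L1 miss wb→B3 [-]
  3 | R B5 → L1 hit [-]
  4 | R B1 → L1 miss [-]
  5 | R B3 → L1 miss [-]
  6 | R B3 → L1 hit [-]
  7 | R B3 → L1 hit [-]
  8 | W B1 → L1 miss [D]
  9 | R B0 → L0 miss [-]
  10 | W B0 → L0 hit [D]
  11 | R B5 → L1 miss wb→B1 [-]
  12 | R B5 → L1 hit [-]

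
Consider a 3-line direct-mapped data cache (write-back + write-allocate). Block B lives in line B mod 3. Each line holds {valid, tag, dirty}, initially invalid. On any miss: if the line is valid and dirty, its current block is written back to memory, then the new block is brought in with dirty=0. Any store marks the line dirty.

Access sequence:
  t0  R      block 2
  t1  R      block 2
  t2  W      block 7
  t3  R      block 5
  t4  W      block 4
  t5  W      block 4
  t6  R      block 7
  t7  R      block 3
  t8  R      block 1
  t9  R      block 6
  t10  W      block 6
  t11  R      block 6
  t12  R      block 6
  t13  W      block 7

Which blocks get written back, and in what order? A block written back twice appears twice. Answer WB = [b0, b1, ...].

0: R B2 → L2 miss [-]
1: R B2 → L2 hit [-]
2: W B7 → L1 miss [D]
3: R B5 → L2 miss [-]
4: W B4 → L1 miss wb→B7 [D]
5: W B4 → L1 hit [D]
6: R B7 → L1 miss wb→B4 [-]
7: R B3 → L0 miss [-]
8: R B1 → L1 miss [-]
9: R B6 → L0 miss [-]
10: W B6 → L0 hit [D]
11: R B6 → L0 hit [D]
12: R B6 → L0 hit [D]
13: W B7 → L1 miss [D]

WB = [7, 4]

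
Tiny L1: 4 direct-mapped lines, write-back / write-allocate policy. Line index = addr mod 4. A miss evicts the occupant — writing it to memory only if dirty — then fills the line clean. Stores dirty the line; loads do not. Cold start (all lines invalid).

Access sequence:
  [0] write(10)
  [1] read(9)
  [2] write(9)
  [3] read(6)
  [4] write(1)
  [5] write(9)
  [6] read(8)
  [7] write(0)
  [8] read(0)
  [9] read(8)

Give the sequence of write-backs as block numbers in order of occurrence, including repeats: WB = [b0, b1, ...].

0: W B10 -> L2 miss  d=D]
1: R B9 -> L1 miss  d=-]
2: W B9 -> L1 hit  d=D]
3: R B6 -> L2 miss wb->B10  d=-]
4: W B1 -> L1 miss wb->B9  d=D]
5: W B9 -> L1 miss wb->B1  d=D]
6: R B8 -> L0 miss  d=-]
7: W B0 -> L0 miss  d=D]
8: R B0 -> L0 hit  d=D]
9: R B8 -> L0 miss wb->B0  d=-]

WB = [10, 9, 1, 0]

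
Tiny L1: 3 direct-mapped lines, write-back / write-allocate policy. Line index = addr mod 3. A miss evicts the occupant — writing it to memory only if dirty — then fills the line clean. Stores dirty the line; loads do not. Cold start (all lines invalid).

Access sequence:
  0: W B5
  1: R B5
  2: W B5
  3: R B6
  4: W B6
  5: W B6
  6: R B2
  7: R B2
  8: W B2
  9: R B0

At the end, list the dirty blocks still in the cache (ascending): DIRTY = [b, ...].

0: W B5 → L2 miss [D]
1: R B5 → L2 hit [D]
2: W B5 → L2 hit [D]
3: R B6 → L0 miss [-]
4: W B6 → L0 hit [D]
5: W B6 → L0 hit [D]
6: R B2 → L2 miss wb→B5 [-]
7: R B2 → L2 hit [-]
8: W B2 → L2 hit [D]
9: R B0 → L0 miss wb→B6 [-]

DIRTY = [2]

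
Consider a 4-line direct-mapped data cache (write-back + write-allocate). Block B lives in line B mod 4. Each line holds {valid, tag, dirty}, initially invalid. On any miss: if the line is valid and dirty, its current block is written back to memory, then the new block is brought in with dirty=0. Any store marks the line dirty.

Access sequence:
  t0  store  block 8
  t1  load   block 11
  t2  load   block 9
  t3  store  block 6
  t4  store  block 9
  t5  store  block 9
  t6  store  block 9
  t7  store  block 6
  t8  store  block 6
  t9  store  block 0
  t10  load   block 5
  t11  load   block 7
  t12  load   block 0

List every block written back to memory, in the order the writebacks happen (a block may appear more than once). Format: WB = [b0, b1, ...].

0: W B8 -> L0 miss  d=D]
1: R B11 -> L3 miss  d=-]
2: R B9 -> L1 miss  d=-]
3: W B6 -> L2 miss  d=D]
4: W B9 -> L1 hit  d=D]
5: W B9 -> L1 hit  d=D]
6: W B9 -> L1 hit  d=D]
7: W B6 -> L2 hit  d=D]
8: W B6 -> L2 hit  d=D]
9: W B0 -> L0 miss wb->B8  d=D]
10: R B5 -> L1 miss wb->B9  d=-]
11: R B7 -> L3 miss  d=-]
12: R B0 -> L0 hit  d=D]

WB = [8, 9]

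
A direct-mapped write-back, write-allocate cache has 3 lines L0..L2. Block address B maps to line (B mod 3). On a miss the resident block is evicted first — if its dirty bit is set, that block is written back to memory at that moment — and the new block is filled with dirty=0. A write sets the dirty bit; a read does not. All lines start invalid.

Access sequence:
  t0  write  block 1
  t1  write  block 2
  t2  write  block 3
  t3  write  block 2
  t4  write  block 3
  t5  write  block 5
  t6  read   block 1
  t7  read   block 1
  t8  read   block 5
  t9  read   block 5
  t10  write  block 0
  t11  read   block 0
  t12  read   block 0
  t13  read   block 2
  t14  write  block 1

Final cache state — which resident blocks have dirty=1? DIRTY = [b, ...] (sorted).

DIRTY = [0, 1]

0: W B1 -> L1 miss  d=D]
1: W B2 -> L2 miss  d=D]
2: W B3 -> L0 miss  d=D]
3: W B2 -> L2 hit  d=D]
4: W B3 -> L0 hit  d=D]
5: W B5 -> L2 miss wb->B2  d=D]
6: R B1 -> L1 hit  d=D]
7: R B1 -> L1 hit  d=D]
8: R B5 -> L2 hit  d=D]
9: R B5 -> L2 hit  d=D]
10: W B0 -> L0 miss wb->B3  d=D]
11: R B0 -> L0 hit  d=D]
12: R B0 -> L0 hit  d=D]
13: R B2 -> L2 miss wb->B5  d=-]
14: W B1 -> L1 hit  d=D]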